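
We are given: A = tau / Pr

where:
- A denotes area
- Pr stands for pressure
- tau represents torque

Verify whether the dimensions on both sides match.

No

A (area) has dimensions [L^2].
Pr (pressure) has dimensions [L^-1 M T^-2].
tau (torque) has dimensions [L^2 M T^-2].

Left side: [L^2]
Right side: [L^3]

The two sides have different dimensions, so the equation is NOT dimensionally consistent.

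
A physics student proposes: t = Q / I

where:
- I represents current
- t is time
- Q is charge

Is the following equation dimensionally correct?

Yes

I (current) has dimensions [I].
t (time) has dimensions [T].
Q (charge) has dimensions [I T].

Left side: [T]
Right side: [T]

Both sides have the same dimensions, so the equation is dimensionally consistent.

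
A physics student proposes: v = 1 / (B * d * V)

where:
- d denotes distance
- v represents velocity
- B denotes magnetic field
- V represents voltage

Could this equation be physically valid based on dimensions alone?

No

d (distance) has dimensions [L].
v (velocity) has dimensions [L T^-1].
B (magnetic field) has dimensions [I^-1 M T^-2].
V (voltage) has dimensions [I^-1 L^2 M T^-3].

Left side: [L T^-1]
Right side: [I^2 L^-3 M^-2 T^5]

The two sides have different dimensions, so the equation is NOT dimensionally consistent.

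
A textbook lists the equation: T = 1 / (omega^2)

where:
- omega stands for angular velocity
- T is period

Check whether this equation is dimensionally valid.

No

omega (angular velocity) has dimensions [T^-1].
T (period) has dimensions [T].

Left side: [T]
Right side: [T^2]

The two sides have different dimensions, so the equation is NOT dimensionally consistent.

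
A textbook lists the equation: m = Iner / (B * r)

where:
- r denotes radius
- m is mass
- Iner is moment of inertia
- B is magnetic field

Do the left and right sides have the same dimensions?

No

r (radius) has dimensions [L].
m (mass) has dimensions [M].
Iner (moment of inertia) has dimensions [L^2 M].
B (magnetic field) has dimensions [I^-1 M T^-2].

Left side: [M]
Right side: [I L T^2]

The two sides have different dimensions, so the equation is NOT dimensionally consistent.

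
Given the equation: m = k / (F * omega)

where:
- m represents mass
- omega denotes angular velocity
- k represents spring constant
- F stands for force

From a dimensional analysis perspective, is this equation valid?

No

m (mass) has dimensions [M].
omega (angular velocity) has dimensions [T^-1].
k (spring constant) has dimensions [M T^-2].
F (force) has dimensions [L M T^-2].

Left side: [M]
Right side: [L^-1 T]

The two sides have different dimensions, so the equation is NOT dimensionally consistent.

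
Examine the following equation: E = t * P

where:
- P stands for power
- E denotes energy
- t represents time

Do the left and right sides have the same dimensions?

Yes

P (power) has dimensions [L^2 M T^-3].
E (energy) has dimensions [L^2 M T^-2].
t (time) has dimensions [T].

Left side: [L^2 M T^-2]
Right side: [L^2 M T^-2]

Both sides have the same dimensions, so the equation is dimensionally consistent.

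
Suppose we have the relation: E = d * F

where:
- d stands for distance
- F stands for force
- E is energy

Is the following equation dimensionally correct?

Yes

d (distance) has dimensions [L].
F (force) has dimensions [L M T^-2].
E (energy) has dimensions [L^2 M T^-2].

Left side: [L^2 M T^-2]
Right side: [L^2 M T^-2]

Both sides have the same dimensions, so the equation is dimensionally consistent.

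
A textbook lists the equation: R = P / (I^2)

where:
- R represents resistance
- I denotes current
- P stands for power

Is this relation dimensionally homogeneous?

Yes

R (resistance) has dimensions [I^-2 L^2 M T^-3].
I (current) has dimensions [I].
P (power) has dimensions [L^2 M T^-3].

Left side: [I^-2 L^2 M T^-3]
Right side: [I^-2 L^2 M T^-3]

Both sides have the same dimensions, so the equation is dimensionally consistent.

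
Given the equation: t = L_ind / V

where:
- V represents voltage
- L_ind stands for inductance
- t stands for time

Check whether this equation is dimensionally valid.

No

V (voltage) has dimensions [I^-1 L^2 M T^-3].
L_ind (inductance) has dimensions [I^-2 L^2 M T^-2].
t (time) has dimensions [T].

Left side: [T]
Right side: [I^-1 T]

The two sides have different dimensions, so the equation is NOT dimensionally consistent.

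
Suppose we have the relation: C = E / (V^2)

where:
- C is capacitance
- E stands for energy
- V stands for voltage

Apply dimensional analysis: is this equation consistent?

Yes

C (capacitance) has dimensions [I^2 L^-2 M^-1 T^4].
E (energy) has dimensions [L^2 M T^-2].
V (voltage) has dimensions [I^-1 L^2 M T^-3].

Left side: [I^2 L^-2 M^-1 T^4]
Right side: [I^2 L^-2 M^-1 T^4]

Both sides have the same dimensions, so the equation is dimensionally consistent.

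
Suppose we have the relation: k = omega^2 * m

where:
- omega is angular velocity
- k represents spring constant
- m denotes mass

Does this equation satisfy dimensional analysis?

Yes

omega (angular velocity) has dimensions [T^-1].
k (spring constant) has dimensions [M T^-2].
m (mass) has dimensions [M].

Left side: [M T^-2]
Right side: [M T^-2]

Both sides have the same dimensions, so the equation is dimensionally consistent.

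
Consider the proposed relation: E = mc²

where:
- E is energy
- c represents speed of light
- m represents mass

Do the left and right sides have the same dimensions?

Yes

E (energy) has dimensions [L^2 M T^-2].
c (speed of light) has dimensions [L T^-1].
m (mass) has dimensions [M].

Left side: [L^2 M T^-2]
Right side: [L^2 M T^-2]

Both sides have the same dimensions, so the equation is dimensionally consistent.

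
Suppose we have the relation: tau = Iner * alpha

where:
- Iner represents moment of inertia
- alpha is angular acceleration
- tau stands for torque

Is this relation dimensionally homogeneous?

Yes

Iner (moment of inertia) has dimensions [L^2 M].
alpha (angular acceleration) has dimensions [T^-2].
tau (torque) has dimensions [L^2 M T^-2].

Left side: [L^2 M T^-2]
Right side: [L^2 M T^-2]

Both sides have the same dimensions, so the equation is dimensionally consistent.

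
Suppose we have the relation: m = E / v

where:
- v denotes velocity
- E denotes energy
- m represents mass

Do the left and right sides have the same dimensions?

No

v (velocity) has dimensions [L T^-1].
E (energy) has dimensions [L^2 M T^-2].
m (mass) has dimensions [M].

Left side: [M]
Right side: [L M T^-1]

The two sides have different dimensions, so the equation is NOT dimensionally consistent.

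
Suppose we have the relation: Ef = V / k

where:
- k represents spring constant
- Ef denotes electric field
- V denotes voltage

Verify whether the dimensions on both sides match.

No

k (spring constant) has dimensions [M T^-2].
Ef (electric field) has dimensions [I^-1 L M T^-3].
V (voltage) has dimensions [I^-1 L^2 M T^-3].

Left side: [I^-1 L M T^-3]
Right side: [I^-1 L^2 T^-1]

The two sides have different dimensions, so the equation is NOT dimensionally consistent.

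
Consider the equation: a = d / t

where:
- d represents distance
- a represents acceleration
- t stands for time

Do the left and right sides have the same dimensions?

No

d (distance) has dimensions [L].
a (acceleration) has dimensions [L T^-2].
t (time) has dimensions [T].

Left side: [L T^-2]
Right side: [L T^-1]

The two sides have different dimensions, so the equation is NOT dimensionally consistent.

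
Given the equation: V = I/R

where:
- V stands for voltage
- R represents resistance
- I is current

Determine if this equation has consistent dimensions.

No

V (voltage) has dimensions [I^-1 L^2 M T^-3].
R (resistance) has dimensions [I^-2 L^2 M T^-3].
I (current) has dimensions [I].

Left side: [I^-1 L^2 M T^-3]
Right side: [I^3 L^-2 M^-1 T^3]

The two sides have different dimensions, so the equation is NOT dimensionally consistent.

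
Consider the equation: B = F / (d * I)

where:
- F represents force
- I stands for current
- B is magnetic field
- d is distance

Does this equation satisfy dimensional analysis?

Yes

F (force) has dimensions [L M T^-2].
I (current) has dimensions [I].
B (magnetic field) has dimensions [I^-1 M T^-2].
d (distance) has dimensions [L].

Left side: [I^-1 M T^-2]
Right side: [I^-1 M T^-2]

Both sides have the same dimensions, so the equation is dimensionally consistent.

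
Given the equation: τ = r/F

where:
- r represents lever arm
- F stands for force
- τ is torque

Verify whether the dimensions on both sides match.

No

r (lever arm) has dimensions [L].
F (force) has dimensions [L M T^-2].
τ (torque) has dimensions [L^2 M T^-2].

Left side: [L^2 M T^-2]
Right side: [M^-1 T^2]

The two sides have different dimensions, so the equation is NOT dimensionally consistent.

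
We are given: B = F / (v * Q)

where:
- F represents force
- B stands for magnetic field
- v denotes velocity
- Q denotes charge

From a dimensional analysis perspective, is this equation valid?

Yes

F (force) has dimensions [L M T^-2].
B (magnetic field) has dimensions [I^-1 M T^-2].
v (velocity) has dimensions [L T^-1].
Q (charge) has dimensions [I T].

Left side: [I^-1 M T^-2]
Right side: [I^-1 M T^-2]

Both sides have the same dimensions, so the equation is dimensionally consistent.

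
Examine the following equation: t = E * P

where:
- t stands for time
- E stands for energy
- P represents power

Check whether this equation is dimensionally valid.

No

t (time) has dimensions [T].
E (energy) has dimensions [L^2 M T^-2].
P (power) has dimensions [L^2 M T^-3].

Left side: [T]
Right side: [L^4 M^2 T^-5]

The two sides have different dimensions, so the equation is NOT dimensionally consistent.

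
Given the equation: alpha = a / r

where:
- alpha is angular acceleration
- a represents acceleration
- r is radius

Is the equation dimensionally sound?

Yes

alpha (angular acceleration) has dimensions [T^-2].
a (acceleration) has dimensions [L T^-2].
r (radius) has dimensions [L].

Left side: [T^-2]
Right side: [T^-2]

Both sides have the same dimensions, so the equation is dimensionally consistent.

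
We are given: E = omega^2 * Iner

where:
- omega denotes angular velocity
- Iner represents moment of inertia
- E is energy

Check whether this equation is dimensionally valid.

Yes

omega (angular velocity) has dimensions [T^-1].
Iner (moment of inertia) has dimensions [L^2 M].
E (energy) has dimensions [L^2 M T^-2].

Left side: [L^2 M T^-2]
Right side: [L^2 M T^-2]

Both sides have the same dimensions, so the equation is dimensionally consistent.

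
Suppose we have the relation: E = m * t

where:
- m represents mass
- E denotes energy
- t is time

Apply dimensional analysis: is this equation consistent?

No

m (mass) has dimensions [M].
E (energy) has dimensions [L^2 M T^-2].
t (time) has dimensions [T].

Left side: [L^2 M T^-2]
Right side: [M T]

The two sides have different dimensions, so the equation is NOT dimensionally consistent.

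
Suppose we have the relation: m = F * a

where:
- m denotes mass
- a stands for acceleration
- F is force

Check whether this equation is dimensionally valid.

No

m (mass) has dimensions [M].
a (acceleration) has dimensions [L T^-2].
F (force) has dimensions [L M T^-2].

Left side: [M]
Right side: [L^2 M T^-4]

The two sides have different dimensions, so the equation is NOT dimensionally consistent.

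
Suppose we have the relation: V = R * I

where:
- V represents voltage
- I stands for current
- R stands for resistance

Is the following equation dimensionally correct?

Yes

V (voltage) has dimensions [I^-1 L^2 M T^-3].
I (current) has dimensions [I].
R (resistance) has dimensions [I^-2 L^2 M T^-3].

Left side: [I^-1 L^2 M T^-3]
Right side: [I^-1 L^2 M T^-3]

Both sides have the same dimensions, so the equation is dimensionally consistent.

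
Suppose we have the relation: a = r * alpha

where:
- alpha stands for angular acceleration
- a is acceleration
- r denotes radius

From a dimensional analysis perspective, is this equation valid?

Yes

alpha (angular acceleration) has dimensions [T^-2].
a (acceleration) has dimensions [L T^-2].
r (radius) has dimensions [L].

Left side: [L T^-2]
Right side: [L T^-2]

Both sides have the same dimensions, so the equation is dimensionally consistent.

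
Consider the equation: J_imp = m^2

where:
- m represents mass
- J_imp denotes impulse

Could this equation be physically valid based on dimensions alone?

No

m (mass) has dimensions [M].
J_imp (impulse) has dimensions [L M T^-1].

Left side: [L M T^-1]
Right side: [M^2]

The two sides have different dimensions, so the equation is NOT dimensionally consistent.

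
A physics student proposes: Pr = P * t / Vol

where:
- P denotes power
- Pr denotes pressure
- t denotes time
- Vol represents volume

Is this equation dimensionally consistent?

Yes

P (power) has dimensions [L^2 M T^-3].
Pr (pressure) has dimensions [L^-1 M T^-2].
t (time) has dimensions [T].
Vol (volume) has dimensions [L^3].

Left side: [L^-1 M T^-2]
Right side: [L^-1 M T^-2]

Both sides have the same dimensions, so the equation is dimensionally consistent.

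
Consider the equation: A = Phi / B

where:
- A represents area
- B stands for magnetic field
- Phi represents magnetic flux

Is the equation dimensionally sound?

Yes

A (area) has dimensions [L^2].
B (magnetic field) has dimensions [I^-1 M T^-2].
Phi (magnetic flux) has dimensions [I^-1 L^2 M T^-2].

Left side: [L^2]
Right side: [L^2]

Both sides have the same dimensions, so the equation is dimensionally consistent.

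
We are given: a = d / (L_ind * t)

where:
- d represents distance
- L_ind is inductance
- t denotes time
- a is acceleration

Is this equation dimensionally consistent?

No

d (distance) has dimensions [L].
L_ind (inductance) has dimensions [I^-2 L^2 M T^-2].
t (time) has dimensions [T].
a (acceleration) has dimensions [L T^-2].

Left side: [L T^-2]
Right side: [I^2 L^-1 M^-1 T]

The two sides have different dimensions, so the equation is NOT dimensionally consistent.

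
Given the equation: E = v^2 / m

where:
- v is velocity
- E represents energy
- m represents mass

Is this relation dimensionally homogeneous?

No

v (velocity) has dimensions [L T^-1].
E (energy) has dimensions [L^2 M T^-2].
m (mass) has dimensions [M].

Left side: [L^2 M T^-2]
Right side: [L^2 M^-1 T^-2]

The two sides have different dimensions, so the equation is NOT dimensionally consistent.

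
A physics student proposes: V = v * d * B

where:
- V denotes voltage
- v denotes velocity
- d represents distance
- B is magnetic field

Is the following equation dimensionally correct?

Yes

V (voltage) has dimensions [I^-1 L^2 M T^-3].
v (velocity) has dimensions [L T^-1].
d (distance) has dimensions [L].
B (magnetic field) has dimensions [I^-1 M T^-2].

Left side: [I^-1 L^2 M T^-3]
Right side: [I^-1 L^2 M T^-3]

Both sides have the same dimensions, so the equation is dimensionally consistent.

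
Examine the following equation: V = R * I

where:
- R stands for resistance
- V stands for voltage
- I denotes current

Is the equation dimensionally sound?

Yes

R (resistance) has dimensions [I^-2 L^2 M T^-3].
V (voltage) has dimensions [I^-1 L^2 M T^-3].
I (current) has dimensions [I].

Left side: [I^-1 L^2 M T^-3]
Right side: [I^-1 L^2 M T^-3]

Both sides have the same dimensions, so the equation is dimensionally consistent.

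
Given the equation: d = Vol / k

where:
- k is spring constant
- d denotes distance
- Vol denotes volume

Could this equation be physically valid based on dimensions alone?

No

k (spring constant) has dimensions [M T^-2].
d (distance) has dimensions [L].
Vol (volume) has dimensions [L^3].

Left side: [L]
Right side: [L^3 M^-1 T^2]

The two sides have different dimensions, so the equation is NOT dimensionally consistent.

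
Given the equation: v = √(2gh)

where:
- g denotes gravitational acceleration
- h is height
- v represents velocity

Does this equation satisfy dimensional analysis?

Yes

g (gravitational acceleration) has dimensions [L T^-2].
h (height) has dimensions [L].
v (velocity) has dimensions [L T^-1].

Left side: [L T^-1]
Right side: [L T^-1]

Both sides have the same dimensions, so the equation is dimensionally consistent.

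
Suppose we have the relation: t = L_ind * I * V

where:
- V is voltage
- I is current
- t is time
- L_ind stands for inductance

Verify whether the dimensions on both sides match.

No

V (voltage) has dimensions [I^-1 L^2 M T^-3].
I (current) has dimensions [I].
t (time) has dimensions [T].
L_ind (inductance) has dimensions [I^-2 L^2 M T^-2].

Left side: [T]
Right side: [I^-2 L^4 M^2 T^-5]

The two sides have different dimensions, so the equation is NOT dimensionally consistent.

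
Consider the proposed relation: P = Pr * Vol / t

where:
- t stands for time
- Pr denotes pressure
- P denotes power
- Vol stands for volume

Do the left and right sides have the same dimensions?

Yes

t (time) has dimensions [T].
Pr (pressure) has dimensions [L^-1 M T^-2].
P (power) has dimensions [L^2 M T^-3].
Vol (volume) has dimensions [L^3].

Left side: [L^2 M T^-3]
Right side: [L^2 M T^-3]

Both sides have the same dimensions, so the equation is dimensionally consistent.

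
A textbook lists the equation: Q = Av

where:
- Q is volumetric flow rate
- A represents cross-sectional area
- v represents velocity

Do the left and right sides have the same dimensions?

Yes

Q (volumetric flow rate) has dimensions [L^3 T^-1].
A (cross-sectional area) has dimensions [L^2].
v (velocity) has dimensions [L T^-1].

Left side: [L^3 T^-1]
Right side: [L^3 T^-1]

Both sides have the same dimensions, so the equation is dimensionally consistent.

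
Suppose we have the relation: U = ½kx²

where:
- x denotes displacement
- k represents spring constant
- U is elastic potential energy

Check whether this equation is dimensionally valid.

Yes

x (displacement) has dimensions [L].
k (spring constant) has dimensions [M T^-2].
U (elastic potential energy) has dimensions [L^2 M T^-2].

Left side: [L^2 M T^-2]
Right side: [L^2 M T^-2]

Both sides have the same dimensions, so the equation is dimensionally consistent.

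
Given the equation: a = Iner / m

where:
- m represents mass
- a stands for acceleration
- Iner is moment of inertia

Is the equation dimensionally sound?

No

m (mass) has dimensions [M].
a (acceleration) has dimensions [L T^-2].
Iner (moment of inertia) has dimensions [L^2 M].

Left side: [L T^-2]
Right side: [L^2]

The two sides have different dimensions, so the equation is NOT dimensionally consistent.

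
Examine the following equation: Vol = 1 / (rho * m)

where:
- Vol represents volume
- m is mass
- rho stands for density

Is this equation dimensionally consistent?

No

Vol (volume) has dimensions [L^3].
m (mass) has dimensions [M].
rho (density) has dimensions [L^-3 M].

Left side: [L^3]
Right side: [L^3 M^-2]

The two sides have different dimensions, so the equation is NOT dimensionally consistent.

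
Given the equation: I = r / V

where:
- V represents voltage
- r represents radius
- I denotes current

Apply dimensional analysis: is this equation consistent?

No

V (voltage) has dimensions [I^-1 L^2 M T^-3].
r (radius) has dimensions [L].
I (current) has dimensions [I].

Left side: [I]
Right side: [I L^-1 M^-1 T^3]

The two sides have different dimensions, so the equation is NOT dimensionally consistent.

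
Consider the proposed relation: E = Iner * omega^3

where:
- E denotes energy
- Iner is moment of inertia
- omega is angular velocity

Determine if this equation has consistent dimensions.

No

E (energy) has dimensions [L^2 M T^-2].
Iner (moment of inertia) has dimensions [L^2 M].
omega (angular velocity) has dimensions [T^-1].

Left side: [L^2 M T^-2]
Right side: [L^2 M T^-3]

The two sides have different dimensions, so the equation is NOT dimensionally consistent.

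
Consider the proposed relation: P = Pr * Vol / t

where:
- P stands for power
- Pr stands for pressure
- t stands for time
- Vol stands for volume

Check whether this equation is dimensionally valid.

Yes

P (power) has dimensions [L^2 M T^-3].
Pr (pressure) has dimensions [L^-1 M T^-2].
t (time) has dimensions [T].
Vol (volume) has dimensions [L^3].

Left side: [L^2 M T^-3]
Right side: [L^2 M T^-3]

Both sides have the same dimensions, so the equation is dimensionally consistent.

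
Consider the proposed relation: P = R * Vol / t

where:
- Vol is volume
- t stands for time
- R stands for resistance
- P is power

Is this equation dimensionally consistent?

No

Vol (volume) has dimensions [L^3].
t (time) has dimensions [T].
R (resistance) has dimensions [I^-2 L^2 M T^-3].
P (power) has dimensions [L^2 M T^-3].

Left side: [L^2 M T^-3]
Right side: [I^-2 L^5 M T^-4]

The two sides have different dimensions, so the equation is NOT dimensionally consistent.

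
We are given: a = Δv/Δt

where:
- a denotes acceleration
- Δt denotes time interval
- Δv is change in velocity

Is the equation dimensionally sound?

Yes

a (acceleration) has dimensions [L T^-2].
Δt (time interval) has dimensions [T].
Δv (change in velocity) has dimensions [L T^-1].

Left side: [L T^-2]
Right side: [L T^-2]

Both sides have the same dimensions, so the equation is dimensionally consistent.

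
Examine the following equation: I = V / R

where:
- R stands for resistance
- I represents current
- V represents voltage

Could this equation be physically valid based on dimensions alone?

Yes

R (resistance) has dimensions [I^-2 L^2 M T^-3].
I (current) has dimensions [I].
V (voltage) has dimensions [I^-1 L^2 M T^-3].

Left side: [I]
Right side: [I]

Both sides have the same dimensions, so the equation is dimensionally consistent.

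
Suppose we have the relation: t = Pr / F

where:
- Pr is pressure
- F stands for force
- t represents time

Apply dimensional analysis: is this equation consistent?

No

Pr (pressure) has dimensions [L^-1 M T^-2].
F (force) has dimensions [L M T^-2].
t (time) has dimensions [T].

Left side: [T]
Right side: [L^-2]

The two sides have different dimensions, so the equation is NOT dimensionally consistent.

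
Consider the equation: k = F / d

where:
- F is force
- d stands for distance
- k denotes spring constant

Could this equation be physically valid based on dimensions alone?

Yes

F (force) has dimensions [L M T^-2].
d (distance) has dimensions [L].
k (spring constant) has dimensions [M T^-2].

Left side: [M T^-2]
Right side: [M T^-2]

Both sides have the same dimensions, so the equation is dimensionally consistent.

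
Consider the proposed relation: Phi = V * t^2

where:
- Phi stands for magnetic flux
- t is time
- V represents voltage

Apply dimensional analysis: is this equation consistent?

No

Phi (magnetic flux) has dimensions [I^-1 L^2 M T^-2].
t (time) has dimensions [T].
V (voltage) has dimensions [I^-1 L^2 M T^-3].

Left side: [I^-1 L^2 M T^-2]
Right side: [I^-1 L^2 M T^-1]

The two sides have different dimensions, so the equation is NOT dimensionally consistent.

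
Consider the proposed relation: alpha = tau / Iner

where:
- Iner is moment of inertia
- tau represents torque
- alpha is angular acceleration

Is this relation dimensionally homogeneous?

Yes

Iner (moment of inertia) has dimensions [L^2 M].
tau (torque) has dimensions [L^2 M T^-2].
alpha (angular acceleration) has dimensions [T^-2].

Left side: [T^-2]
Right side: [T^-2]

Both sides have the same dimensions, so the equation is dimensionally consistent.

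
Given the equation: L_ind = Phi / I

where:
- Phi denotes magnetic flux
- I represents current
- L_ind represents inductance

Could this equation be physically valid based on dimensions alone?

Yes

Phi (magnetic flux) has dimensions [I^-1 L^2 M T^-2].
I (current) has dimensions [I].
L_ind (inductance) has dimensions [I^-2 L^2 M T^-2].

Left side: [I^-2 L^2 M T^-2]
Right side: [I^-2 L^2 M T^-2]

Both sides have the same dimensions, so the equation is dimensionally consistent.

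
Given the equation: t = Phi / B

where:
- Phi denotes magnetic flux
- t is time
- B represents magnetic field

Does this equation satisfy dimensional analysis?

No

Phi (magnetic flux) has dimensions [I^-1 L^2 M T^-2].
t (time) has dimensions [T].
B (magnetic field) has dimensions [I^-1 M T^-2].

Left side: [T]
Right side: [L^2]

The two sides have different dimensions, so the equation is NOT dimensionally consistent.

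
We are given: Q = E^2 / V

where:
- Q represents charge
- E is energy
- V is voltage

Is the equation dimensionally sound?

No

Q (charge) has dimensions [I T].
E (energy) has dimensions [L^2 M T^-2].
V (voltage) has dimensions [I^-1 L^2 M T^-3].

Left side: [I T]
Right side: [I L^2 M T^-1]

The two sides have different dimensions, so the equation is NOT dimensionally consistent.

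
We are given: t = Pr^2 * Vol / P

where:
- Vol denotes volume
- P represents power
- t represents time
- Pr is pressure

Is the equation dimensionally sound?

No

Vol (volume) has dimensions [L^3].
P (power) has dimensions [L^2 M T^-3].
t (time) has dimensions [T].
Pr (pressure) has dimensions [L^-1 M T^-2].

Left side: [T]
Right side: [L^-1 M T^-1]

The two sides have different dimensions, so the equation is NOT dimensionally consistent.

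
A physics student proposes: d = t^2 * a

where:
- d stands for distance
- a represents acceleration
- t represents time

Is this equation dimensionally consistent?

Yes

d (distance) has dimensions [L].
a (acceleration) has dimensions [L T^-2].
t (time) has dimensions [T].

Left side: [L]
Right side: [L]

Both sides have the same dimensions, so the equation is dimensionally consistent.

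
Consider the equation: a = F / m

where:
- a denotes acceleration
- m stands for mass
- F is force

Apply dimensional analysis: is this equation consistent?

Yes

a (acceleration) has dimensions [L T^-2].
m (mass) has dimensions [M].
F (force) has dimensions [L M T^-2].

Left side: [L T^-2]
Right side: [L T^-2]

Both sides have the same dimensions, so the equation is dimensionally consistent.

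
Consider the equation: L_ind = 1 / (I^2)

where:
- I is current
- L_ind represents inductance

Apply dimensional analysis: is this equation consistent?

No

I (current) has dimensions [I].
L_ind (inductance) has dimensions [I^-2 L^2 M T^-2].

Left side: [I^-2 L^2 M T^-2]
Right side: [I^-2]

The two sides have different dimensions, so the equation is NOT dimensionally consistent.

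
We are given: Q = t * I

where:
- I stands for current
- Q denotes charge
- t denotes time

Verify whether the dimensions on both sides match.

Yes

I (current) has dimensions [I].
Q (charge) has dimensions [I T].
t (time) has dimensions [T].

Left side: [I T]
Right side: [I T]

Both sides have the same dimensions, so the equation is dimensionally consistent.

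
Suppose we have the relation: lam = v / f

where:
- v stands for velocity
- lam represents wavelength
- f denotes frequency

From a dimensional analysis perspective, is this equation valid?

Yes

v (velocity) has dimensions [L T^-1].
lam (wavelength) has dimensions [L].
f (frequency) has dimensions [T^-1].

Left side: [L]
Right side: [L]

Both sides have the same dimensions, so the equation is dimensionally consistent.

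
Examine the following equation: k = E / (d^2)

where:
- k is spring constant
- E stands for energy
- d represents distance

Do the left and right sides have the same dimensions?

Yes

k (spring constant) has dimensions [M T^-2].
E (energy) has dimensions [L^2 M T^-2].
d (distance) has dimensions [L].

Left side: [M T^-2]
Right side: [M T^-2]

Both sides have the same dimensions, so the equation is dimensionally consistent.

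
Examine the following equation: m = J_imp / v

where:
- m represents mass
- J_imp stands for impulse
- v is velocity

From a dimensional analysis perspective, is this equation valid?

Yes

m (mass) has dimensions [M].
J_imp (impulse) has dimensions [L M T^-1].
v (velocity) has dimensions [L T^-1].

Left side: [M]
Right side: [M]

Both sides have the same dimensions, so the equation is dimensionally consistent.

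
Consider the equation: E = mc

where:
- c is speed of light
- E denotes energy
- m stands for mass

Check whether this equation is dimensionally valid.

No

c (speed of light) has dimensions [L T^-1].
E (energy) has dimensions [L^2 M T^-2].
m (mass) has dimensions [M].

Left side: [L^2 M T^-2]
Right side: [L M T^-1]

The two sides have different dimensions, so the equation is NOT dimensionally consistent.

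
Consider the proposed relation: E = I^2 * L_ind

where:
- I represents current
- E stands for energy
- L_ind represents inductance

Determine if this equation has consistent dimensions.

Yes

I (current) has dimensions [I].
E (energy) has dimensions [L^2 M T^-2].
L_ind (inductance) has dimensions [I^-2 L^2 M T^-2].

Left side: [L^2 M T^-2]
Right side: [L^2 M T^-2]

Both sides have the same dimensions, so the equation is dimensionally consistent.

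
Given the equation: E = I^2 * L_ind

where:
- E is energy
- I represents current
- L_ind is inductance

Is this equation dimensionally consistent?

Yes

E (energy) has dimensions [L^2 M T^-2].
I (current) has dimensions [I].
L_ind (inductance) has dimensions [I^-2 L^2 M T^-2].

Left side: [L^2 M T^-2]
Right side: [L^2 M T^-2]

Both sides have the same dimensions, so the equation is dimensionally consistent.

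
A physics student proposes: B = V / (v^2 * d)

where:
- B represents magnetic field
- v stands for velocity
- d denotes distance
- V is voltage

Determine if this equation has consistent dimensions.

No

B (magnetic field) has dimensions [I^-1 M T^-2].
v (velocity) has dimensions [L T^-1].
d (distance) has dimensions [L].
V (voltage) has dimensions [I^-1 L^2 M T^-3].

Left side: [I^-1 M T^-2]
Right side: [I^-1 L^-1 M T^-1]

The two sides have different dimensions, so the equation is NOT dimensionally consistent.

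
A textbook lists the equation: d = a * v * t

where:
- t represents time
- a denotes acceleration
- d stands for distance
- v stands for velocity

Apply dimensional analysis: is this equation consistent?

No

t (time) has dimensions [T].
a (acceleration) has dimensions [L T^-2].
d (distance) has dimensions [L].
v (velocity) has dimensions [L T^-1].

Left side: [L]
Right side: [L^2 T^-2]

The two sides have different dimensions, so the equation is NOT dimensionally consistent.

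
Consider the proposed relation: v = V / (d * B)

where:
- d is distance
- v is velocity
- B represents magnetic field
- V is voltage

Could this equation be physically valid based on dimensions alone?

Yes

d (distance) has dimensions [L].
v (velocity) has dimensions [L T^-1].
B (magnetic field) has dimensions [I^-1 M T^-2].
V (voltage) has dimensions [I^-1 L^2 M T^-3].

Left side: [L T^-1]
Right side: [L T^-1]

Both sides have the same dimensions, so the equation is dimensionally consistent.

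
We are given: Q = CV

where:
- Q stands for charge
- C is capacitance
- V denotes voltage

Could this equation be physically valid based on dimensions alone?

Yes

Q (charge) has dimensions [I T].
C (capacitance) has dimensions [I^2 L^-2 M^-1 T^4].
V (voltage) has dimensions [I^-1 L^2 M T^-3].

Left side: [I T]
Right side: [I T]

Both sides have the same dimensions, so the equation is dimensionally consistent.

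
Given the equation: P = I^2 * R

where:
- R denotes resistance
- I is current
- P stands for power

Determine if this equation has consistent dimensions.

Yes

R (resistance) has dimensions [I^-2 L^2 M T^-3].
I (current) has dimensions [I].
P (power) has dimensions [L^2 M T^-3].

Left side: [L^2 M T^-3]
Right side: [L^2 M T^-3]

Both sides have the same dimensions, so the equation is dimensionally consistent.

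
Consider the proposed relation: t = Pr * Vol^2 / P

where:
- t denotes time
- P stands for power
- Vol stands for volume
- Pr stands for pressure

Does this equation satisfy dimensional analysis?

No

t (time) has dimensions [T].
P (power) has dimensions [L^2 M T^-3].
Vol (volume) has dimensions [L^3].
Pr (pressure) has dimensions [L^-1 M T^-2].

Left side: [T]
Right side: [L^3 T]

The two sides have different dimensions, so the equation is NOT dimensionally consistent.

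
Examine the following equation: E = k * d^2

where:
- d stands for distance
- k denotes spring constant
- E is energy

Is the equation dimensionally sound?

Yes

d (distance) has dimensions [L].
k (spring constant) has dimensions [M T^-2].
E (energy) has dimensions [L^2 M T^-2].

Left side: [L^2 M T^-2]
Right side: [L^2 M T^-2]

Both sides have the same dimensions, so the equation is dimensionally consistent.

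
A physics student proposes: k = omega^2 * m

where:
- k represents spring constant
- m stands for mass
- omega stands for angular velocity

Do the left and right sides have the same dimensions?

Yes

k (spring constant) has dimensions [M T^-2].
m (mass) has dimensions [M].
omega (angular velocity) has dimensions [T^-1].

Left side: [M T^-2]
Right side: [M T^-2]

Both sides have the same dimensions, so the equation is dimensionally consistent.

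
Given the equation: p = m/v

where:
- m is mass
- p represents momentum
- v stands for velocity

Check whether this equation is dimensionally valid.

No

m (mass) has dimensions [M].
p (momentum) has dimensions [L M T^-1].
v (velocity) has dimensions [L T^-1].

Left side: [L M T^-1]
Right side: [L^-1 M T]

The two sides have different dimensions, so the equation is NOT dimensionally consistent.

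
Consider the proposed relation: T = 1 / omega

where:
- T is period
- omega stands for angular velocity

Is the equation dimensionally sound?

Yes

T (period) has dimensions [T].
omega (angular velocity) has dimensions [T^-1].

Left side: [T]
Right side: [T]

Both sides have the same dimensions, so the equation is dimensionally consistent.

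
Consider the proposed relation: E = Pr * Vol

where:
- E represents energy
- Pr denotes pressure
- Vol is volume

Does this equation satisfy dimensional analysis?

Yes

E (energy) has dimensions [L^2 M T^-2].
Pr (pressure) has dimensions [L^-1 M T^-2].
Vol (volume) has dimensions [L^3].

Left side: [L^2 M T^-2]
Right side: [L^2 M T^-2]

Both sides have the same dimensions, so the equation is dimensionally consistent.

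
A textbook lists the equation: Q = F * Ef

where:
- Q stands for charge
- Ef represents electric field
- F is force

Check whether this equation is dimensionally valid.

No

Q (charge) has dimensions [I T].
Ef (electric field) has dimensions [I^-1 L M T^-3].
F (force) has dimensions [L M T^-2].

Left side: [I T]
Right side: [I^-1 L^2 M^2 T^-5]

The two sides have different dimensions, so the equation is NOT dimensionally consistent.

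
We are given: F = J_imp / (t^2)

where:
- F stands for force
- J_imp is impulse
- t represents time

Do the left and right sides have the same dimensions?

No

F (force) has dimensions [L M T^-2].
J_imp (impulse) has dimensions [L M T^-1].
t (time) has dimensions [T].

Left side: [L M T^-2]
Right side: [L M T^-3]

The two sides have different dimensions, so the equation is NOT dimensionally consistent.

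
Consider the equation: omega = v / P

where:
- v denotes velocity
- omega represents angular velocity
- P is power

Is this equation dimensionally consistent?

No

v (velocity) has dimensions [L T^-1].
omega (angular velocity) has dimensions [T^-1].
P (power) has dimensions [L^2 M T^-3].

Left side: [T^-1]
Right side: [L^-1 M^-1 T^2]

The two sides have different dimensions, so the equation is NOT dimensionally consistent.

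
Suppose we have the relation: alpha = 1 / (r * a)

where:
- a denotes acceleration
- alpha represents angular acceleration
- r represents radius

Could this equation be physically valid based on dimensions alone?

No

a (acceleration) has dimensions [L T^-2].
alpha (angular acceleration) has dimensions [T^-2].
r (radius) has dimensions [L].

Left side: [T^-2]
Right side: [L^-2 T^2]

The two sides have different dimensions, so the equation is NOT dimensionally consistent.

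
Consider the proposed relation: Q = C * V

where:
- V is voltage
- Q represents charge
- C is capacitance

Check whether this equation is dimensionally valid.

Yes

V (voltage) has dimensions [I^-1 L^2 M T^-3].
Q (charge) has dimensions [I T].
C (capacitance) has dimensions [I^2 L^-2 M^-1 T^4].

Left side: [I T]
Right side: [I T]

Both sides have the same dimensions, so the equation is dimensionally consistent.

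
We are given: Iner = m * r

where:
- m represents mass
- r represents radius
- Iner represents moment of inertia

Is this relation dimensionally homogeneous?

No

m (mass) has dimensions [M].
r (radius) has dimensions [L].
Iner (moment of inertia) has dimensions [L^2 M].

Left side: [L^2 M]
Right side: [L M]

The two sides have different dimensions, so the equation is NOT dimensionally consistent.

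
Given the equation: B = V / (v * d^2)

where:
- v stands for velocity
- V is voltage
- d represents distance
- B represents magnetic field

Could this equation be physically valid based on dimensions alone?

No

v (velocity) has dimensions [L T^-1].
V (voltage) has dimensions [I^-1 L^2 M T^-3].
d (distance) has dimensions [L].
B (magnetic field) has dimensions [I^-1 M T^-2].

Left side: [I^-1 M T^-2]
Right side: [I^-1 L^-1 M T^-2]

The two sides have different dimensions, so the equation is NOT dimensionally consistent.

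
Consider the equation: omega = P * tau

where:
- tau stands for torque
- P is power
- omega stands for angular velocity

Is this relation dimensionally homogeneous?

No

tau (torque) has dimensions [L^2 M T^-2].
P (power) has dimensions [L^2 M T^-3].
omega (angular velocity) has dimensions [T^-1].

Left side: [T^-1]
Right side: [L^4 M^2 T^-5]

The two sides have different dimensions, so the equation is NOT dimensionally consistent.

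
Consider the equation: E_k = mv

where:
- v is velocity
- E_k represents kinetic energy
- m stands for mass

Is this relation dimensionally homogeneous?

No

v (velocity) has dimensions [L T^-1].
E_k (kinetic energy) has dimensions [L^2 M T^-2].
m (mass) has dimensions [M].

Left side: [L^2 M T^-2]
Right side: [L M T^-1]

The two sides have different dimensions, so the equation is NOT dimensionally consistent.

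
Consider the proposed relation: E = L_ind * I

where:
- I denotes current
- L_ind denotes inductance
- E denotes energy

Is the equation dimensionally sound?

No

I (current) has dimensions [I].
L_ind (inductance) has dimensions [I^-2 L^2 M T^-2].
E (energy) has dimensions [L^2 M T^-2].

Left side: [L^2 M T^-2]
Right side: [I^-1 L^2 M T^-2]

The two sides have different dimensions, so the equation is NOT dimensionally consistent.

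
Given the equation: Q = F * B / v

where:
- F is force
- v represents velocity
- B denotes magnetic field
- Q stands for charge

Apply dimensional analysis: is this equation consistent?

No

F (force) has dimensions [L M T^-2].
v (velocity) has dimensions [L T^-1].
B (magnetic field) has dimensions [I^-1 M T^-2].
Q (charge) has dimensions [I T].

Left side: [I T]
Right side: [I^-1 M^2 T^-3]

The two sides have different dimensions, so the equation is NOT dimensionally consistent.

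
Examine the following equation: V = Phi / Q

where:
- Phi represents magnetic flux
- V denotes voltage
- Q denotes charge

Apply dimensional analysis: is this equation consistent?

No

Phi (magnetic flux) has dimensions [I^-1 L^2 M T^-2].
V (voltage) has dimensions [I^-1 L^2 M T^-3].
Q (charge) has dimensions [I T].

Left side: [I^-1 L^2 M T^-3]
Right side: [I^-2 L^2 M T^-3]

The two sides have different dimensions, so the equation is NOT dimensionally consistent.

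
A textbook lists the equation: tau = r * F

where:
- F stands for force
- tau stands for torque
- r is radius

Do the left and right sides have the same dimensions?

Yes

F (force) has dimensions [L M T^-2].
tau (torque) has dimensions [L^2 M T^-2].
r (radius) has dimensions [L].

Left side: [L^2 M T^-2]
Right side: [L^2 M T^-2]

Both sides have the same dimensions, so the equation is dimensionally consistent.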